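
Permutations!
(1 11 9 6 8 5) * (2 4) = [0, 11, 4, 3, 2, 1, 8, 7, 5, 6, 10, 9] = (1 11 9 6 8 5)(2 4)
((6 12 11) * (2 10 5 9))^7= ((2 10 5 9)(6 12 11))^7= (2 9 5 10)(6 12 11)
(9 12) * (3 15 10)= [0, 1, 2, 15, 4, 5, 6, 7, 8, 12, 3, 11, 9, 13, 14, 10]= (3 15 10)(9 12)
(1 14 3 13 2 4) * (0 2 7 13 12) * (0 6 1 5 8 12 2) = (1 14 3 2 4 5 8 12 6)(7 13) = [0, 14, 4, 2, 5, 8, 1, 13, 12, 9, 10, 11, 6, 7, 3]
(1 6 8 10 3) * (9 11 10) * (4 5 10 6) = (1 4 5 10 3)(6 8 9 11) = [0, 4, 2, 1, 5, 10, 8, 7, 9, 11, 3, 6]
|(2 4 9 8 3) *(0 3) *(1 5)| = 6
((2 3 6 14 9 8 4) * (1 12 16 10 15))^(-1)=(1 15 10 16 12)(2 4 8 9 14 6 3)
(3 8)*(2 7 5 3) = (2 7 5 3 8) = [0, 1, 7, 8, 4, 3, 6, 5, 2]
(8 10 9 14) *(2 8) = (2 8 10 9 14) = [0, 1, 8, 3, 4, 5, 6, 7, 10, 14, 9, 11, 12, 13, 2]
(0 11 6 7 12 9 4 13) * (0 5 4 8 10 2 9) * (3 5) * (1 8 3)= [11, 8, 9, 5, 13, 4, 7, 12, 10, 3, 2, 6, 0, 1]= (0 11 6 7 12)(1 8 10 2 9 3 5 4 13)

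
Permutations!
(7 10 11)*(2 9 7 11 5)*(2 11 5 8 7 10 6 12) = [0, 1, 9, 3, 4, 11, 12, 6, 7, 10, 8, 5, 2] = (2 9 10 8 7 6 12)(5 11)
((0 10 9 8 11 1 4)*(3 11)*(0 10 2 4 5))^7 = (0 11 9 2 1 8 4 5 3 10)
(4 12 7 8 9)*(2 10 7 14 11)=(2 10 7 8 9 4 12 14 11)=[0, 1, 10, 3, 12, 5, 6, 8, 9, 4, 7, 2, 14, 13, 11]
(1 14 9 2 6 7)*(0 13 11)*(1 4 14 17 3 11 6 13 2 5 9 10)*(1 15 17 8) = (0 2 13 6 7 4 14 10 15 17 3 11)(1 8)(5 9) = [2, 8, 13, 11, 14, 9, 7, 4, 1, 5, 15, 0, 12, 6, 10, 17, 16, 3]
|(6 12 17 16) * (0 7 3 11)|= 4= |(0 7 3 11)(6 12 17 16)|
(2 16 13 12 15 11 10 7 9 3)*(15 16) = (2 15 11 10 7 9 3)(12 16 13) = [0, 1, 15, 2, 4, 5, 6, 9, 8, 3, 7, 10, 16, 12, 14, 11, 13]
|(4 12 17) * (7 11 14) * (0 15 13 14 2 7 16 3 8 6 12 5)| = |(0 15 13 14 16 3 8 6 12 17 4 5)(2 7 11)| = 12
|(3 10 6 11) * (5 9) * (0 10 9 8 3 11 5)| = |(11)(0 10 6 5 8 3 9)| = 7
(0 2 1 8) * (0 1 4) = (0 2 4)(1 8) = [2, 8, 4, 3, 0, 5, 6, 7, 1]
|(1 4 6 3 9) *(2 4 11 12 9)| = |(1 11 12 9)(2 4 6 3)| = 4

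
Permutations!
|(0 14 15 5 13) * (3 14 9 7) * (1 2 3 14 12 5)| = 11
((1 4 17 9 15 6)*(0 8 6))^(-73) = ((0 8 6 1 4 17 9 15))^(-73) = (0 15 9 17 4 1 6 8)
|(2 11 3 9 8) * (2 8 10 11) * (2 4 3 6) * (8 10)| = |(2 4 3 9 8 10 11 6)| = 8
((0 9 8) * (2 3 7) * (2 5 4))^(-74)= ((0 9 8)(2 3 7 5 4))^(-74)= (0 9 8)(2 3 7 5 4)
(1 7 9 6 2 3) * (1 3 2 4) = (1 7 9 6 4) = [0, 7, 2, 3, 1, 5, 4, 9, 8, 6]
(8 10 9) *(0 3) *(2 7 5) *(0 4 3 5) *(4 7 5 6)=(0 6 4 3 7)(2 5)(8 10 9)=[6, 1, 5, 7, 3, 2, 4, 0, 10, 8, 9]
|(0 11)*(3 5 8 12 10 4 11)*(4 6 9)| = 10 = |(0 3 5 8 12 10 6 9 4 11)|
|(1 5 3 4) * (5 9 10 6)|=7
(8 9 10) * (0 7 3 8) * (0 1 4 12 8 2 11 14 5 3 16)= [7, 4, 11, 2, 12, 3, 6, 16, 9, 10, 1, 14, 8, 13, 5, 15, 0]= (0 7 16)(1 4 12 8 9 10)(2 11 14 5 3)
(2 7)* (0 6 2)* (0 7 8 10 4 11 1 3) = [6, 3, 8, 0, 11, 5, 2, 7, 10, 9, 4, 1] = (0 6 2 8 10 4 11 1 3)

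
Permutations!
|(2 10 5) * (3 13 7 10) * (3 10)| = 3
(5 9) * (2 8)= (2 8)(5 9)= [0, 1, 8, 3, 4, 9, 6, 7, 2, 5]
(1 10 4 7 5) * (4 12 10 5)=(1 5)(4 7)(10 12)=[0, 5, 2, 3, 7, 1, 6, 4, 8, 9, 12, 11, 10]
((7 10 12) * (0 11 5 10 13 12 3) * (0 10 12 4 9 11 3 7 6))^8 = (0 5 4 10 6 11 13 3 12 9 7)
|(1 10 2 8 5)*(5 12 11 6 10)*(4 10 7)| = 8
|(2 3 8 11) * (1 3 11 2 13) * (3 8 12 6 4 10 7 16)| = 35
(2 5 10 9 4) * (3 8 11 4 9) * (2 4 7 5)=[0, 1, 2, 8, 4, 10, 6, 5, 11, 9, 3, 7]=(3 8 11 7 5 10)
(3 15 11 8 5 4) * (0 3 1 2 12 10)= [3, 2, 12, 15, 1, 4, 6, 7, 5, 9, 0, 8, 10, 13, 14, 11]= (0 3 15 11 8 5 4 1 2 12 10)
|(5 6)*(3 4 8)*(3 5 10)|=6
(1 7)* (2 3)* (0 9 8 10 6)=(0 9 8 10 6)(1 7)(2 3)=[9, 7, 3, 2, 4, 5, 0, 1, 10, 8, 6]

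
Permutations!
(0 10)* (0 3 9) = [10, 1, 2, 9, 4, 5, 6, 7, 8, 0, 3] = (0 10 3 9)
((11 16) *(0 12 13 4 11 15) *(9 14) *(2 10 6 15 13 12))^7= ((0 2 10 6 15)(4 11 16 13)(9 14))^7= (0 10 15 2 6)(4 13 16 11)(9 14)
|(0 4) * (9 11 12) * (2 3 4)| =12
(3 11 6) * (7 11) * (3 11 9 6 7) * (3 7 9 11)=(3 7 11 9 6)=[0, 1, 2, 7, 4, 5, 3, 11, 8, 6, 10, 9]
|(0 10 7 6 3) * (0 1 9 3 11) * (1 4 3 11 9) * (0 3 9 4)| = 8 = |(0 10 7 6 4 9 11 3)|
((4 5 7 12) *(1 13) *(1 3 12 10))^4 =(1 4)(3 7)(5 13)(10 12)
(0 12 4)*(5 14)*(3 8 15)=(0 12 4)(3 8 15)(5 14)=[12, 1, 2, 8, 0, 14, 6, 7, 15, 9, 10, 11, 4, 13, 5, 3]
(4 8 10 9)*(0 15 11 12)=[15, 1, 2, 3, 8, 5, 6, 7, 10, 4, 9, 12, 0, 13, 14, 11]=(0 15 11 12)(4 8 10 9)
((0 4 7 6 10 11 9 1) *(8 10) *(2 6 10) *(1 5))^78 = (0 5 11 7)(1 9 10 4)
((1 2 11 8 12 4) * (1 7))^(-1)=(1 7 4 12 8 11 2)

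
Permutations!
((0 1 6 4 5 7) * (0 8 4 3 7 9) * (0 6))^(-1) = (0 1)(3 6 9 5 4 8 7)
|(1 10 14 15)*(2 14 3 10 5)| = 10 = |(1 5 2 14 15)(3 10)|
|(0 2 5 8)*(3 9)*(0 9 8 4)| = |(0 2 5 4)(3 8 9)| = 12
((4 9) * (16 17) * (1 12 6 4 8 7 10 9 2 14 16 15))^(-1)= (1 15 17 16 14 2 4 6 12)(7 8 9 10)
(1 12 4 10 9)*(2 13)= (1 12 4 10 9)(2 13)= [0, 12, 13, 3, 10, 5, 6, 7, 8, 1, 9, 11, 4, 2]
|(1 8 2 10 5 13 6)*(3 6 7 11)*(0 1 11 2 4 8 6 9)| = 30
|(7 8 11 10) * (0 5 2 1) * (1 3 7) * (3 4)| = |(0 5 2 4 3 7 8 11 10 1)| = 10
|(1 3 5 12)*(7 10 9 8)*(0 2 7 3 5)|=21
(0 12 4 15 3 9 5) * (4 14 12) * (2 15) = (0 4 2 15 3 9 5)(12 14) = [4, 1, 15, 9, 2, 0, 6, 7, 8, 5, 10, 11, 14, 13, 12, 3]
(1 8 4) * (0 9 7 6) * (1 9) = [1, 8, 2, 3, 9, 5, 0, 6, 4, 7] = (0 1 8 4 9 7 6)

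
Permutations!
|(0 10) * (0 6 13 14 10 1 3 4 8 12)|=|(0 1 3 4 8 12)(6 13 14 10)|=12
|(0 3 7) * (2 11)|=|(0 3 7)(2 11)|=6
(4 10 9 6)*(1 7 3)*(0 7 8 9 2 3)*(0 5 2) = (0 7 5 2 3 1 8 9 6 4 10) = [7, 8, 3, 1, 10, 2, 4, 5, 9, 6, 0]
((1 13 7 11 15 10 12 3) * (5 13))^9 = (15)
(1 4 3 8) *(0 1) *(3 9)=[1, 4, 2, 8, 9, 5, 6, 7, 0, 3]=(0 1 4 9 3 8)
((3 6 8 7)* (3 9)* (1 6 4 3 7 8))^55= ((1 6)(3 4)(7 9))^55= (1 6)(3 4)(7 9)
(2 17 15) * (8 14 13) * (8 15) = (2 17 8 14 13 15) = [0, 1, 17, 3, 4, 5, 6, 7, 14, 9, 10, 11, 12, 15, 13, 2, 16, 8]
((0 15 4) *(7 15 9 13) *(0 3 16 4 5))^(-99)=(16)(0 7)(5 13)(9 15)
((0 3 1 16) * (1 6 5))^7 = (0 3 6 5 1 16)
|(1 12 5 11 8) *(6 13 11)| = |(1 12 5 6 13 11 8)| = 7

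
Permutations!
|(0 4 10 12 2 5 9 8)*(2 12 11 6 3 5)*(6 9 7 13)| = 30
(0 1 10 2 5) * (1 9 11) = (0 9 11 1 10 2 5) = [9, 10, 5, 3, 4, 0, 6, 7, 8, 11, 2, 1]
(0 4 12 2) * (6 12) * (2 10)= (0 4 6 12 10 2)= [4, 1, 0, 3, 6, 5, 12, 7, 8, 9, 2, 11, 10]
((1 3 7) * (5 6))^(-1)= ((1 3 7)(5 6))^(-1)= (1 7 3)(5 6)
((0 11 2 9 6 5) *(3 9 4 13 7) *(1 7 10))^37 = (0 11 2 4 13 10 1 7 3 9 6 5)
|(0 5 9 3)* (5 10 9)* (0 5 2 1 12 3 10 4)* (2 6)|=|(0 4)(1 12 3 5 6 2)(9 10)|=6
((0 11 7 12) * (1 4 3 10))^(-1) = (0 12 7 11)(1 10 3 4)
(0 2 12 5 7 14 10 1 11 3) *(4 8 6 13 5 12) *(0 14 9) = (0 2 4 8 6 13 5 7 9)(1 11 3 14 10) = [2, 11, 4, 14, 8, 7, 13, 9, 6, 0, 1, 3, 12, 5, 10]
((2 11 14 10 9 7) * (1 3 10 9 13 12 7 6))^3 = ((1 3 10 13 12 7 2 11 14 9 6))^3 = (1 13 2 9 3 12 11 6 10 7 14)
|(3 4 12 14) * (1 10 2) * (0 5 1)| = 20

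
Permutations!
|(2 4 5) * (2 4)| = |(4 5)| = 2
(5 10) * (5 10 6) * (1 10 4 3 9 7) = (1 10 4 3 9 7)(5 6) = [0, 10, 2, 9, 3, 6, 5, 1, 8, 7, 4]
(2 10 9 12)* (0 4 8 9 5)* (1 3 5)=(0 4 8 9 12 2 10 1 3 5)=[4, 3, 10, 5, 8, 0, 6, 7, 9, 12, 1, 11, 2]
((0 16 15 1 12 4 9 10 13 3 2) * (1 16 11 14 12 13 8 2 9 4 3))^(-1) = ((0 11 14 12 3 9 10 8 2)(1 13)(15 16))^(-1) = (0 2 8 10 9 3 12 14 11)(1 13)(15 16)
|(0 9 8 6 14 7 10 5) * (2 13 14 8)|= 8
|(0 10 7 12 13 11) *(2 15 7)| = 8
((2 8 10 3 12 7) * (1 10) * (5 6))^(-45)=(1 7 10 2 3 8 12)(5 6)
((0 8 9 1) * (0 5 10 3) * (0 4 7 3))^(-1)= ((0 8 9 1 5 10)(3 4 7))^(-1)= (0 10 5 1 9 8)(3 7 4)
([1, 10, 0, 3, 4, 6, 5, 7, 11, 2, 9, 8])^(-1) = [2, 0, 9, 3, 4, 6, 5, 7, 11, 10, 1, 8]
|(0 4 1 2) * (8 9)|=4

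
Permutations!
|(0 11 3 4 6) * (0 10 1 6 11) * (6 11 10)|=|(1 11 3 4 10)|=5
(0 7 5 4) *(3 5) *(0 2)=(0 7 3 5 4 2)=[7, 1, 0, 5, 2, 4, 6, 3]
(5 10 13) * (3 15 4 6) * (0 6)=(0 6 3 15 4)(5 10 13)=[6, 1, 2, 15, 0, 10, 3, 7, 8, 9, 13, 11, 12, 5, 14, 4]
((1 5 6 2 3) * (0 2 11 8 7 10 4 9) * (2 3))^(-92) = ((0 3 1 5 6 11 8 7 10 4 9))^(-92) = (0 7 5 9 8 1 4 11 3 10 6)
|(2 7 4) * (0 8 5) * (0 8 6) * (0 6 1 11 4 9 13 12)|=18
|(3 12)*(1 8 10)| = |(1 8 10)(3 12)| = 6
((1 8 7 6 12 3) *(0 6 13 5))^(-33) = (0 3 7)(1 13 6)(5 12 8)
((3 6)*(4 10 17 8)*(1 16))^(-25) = ((1 16)(3 6)(4 10 17 8))^(-25) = (1 16)(3 6)(4 8 17 10)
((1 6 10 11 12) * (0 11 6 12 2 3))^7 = ((0 11 2 3)(1 12)(6 10))^7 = (0 3 2 11)(1 12)(6 10)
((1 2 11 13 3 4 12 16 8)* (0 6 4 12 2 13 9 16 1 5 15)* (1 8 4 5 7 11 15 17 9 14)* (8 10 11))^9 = ((0 6 5 17 9 16 4 2 15)(1 13 3 12 10 11 14)(7 8))^9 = (17)(1 3 10 14 13 12 11)(7 8)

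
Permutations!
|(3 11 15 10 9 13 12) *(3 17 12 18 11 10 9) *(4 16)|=|(3 10)(4 16)(9 13 18 11 15)(12 17)|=10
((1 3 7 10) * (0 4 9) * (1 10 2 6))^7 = (10)(0 4 9)(1 7 6 3 2)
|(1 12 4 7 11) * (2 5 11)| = |(1 12 4 7 2 5 11)| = 7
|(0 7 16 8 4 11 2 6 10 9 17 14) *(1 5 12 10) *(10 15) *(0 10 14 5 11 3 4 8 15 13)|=|(0 7 16 15 14 10 9 17 5 12 13)(1 11 2 6)(3 4)|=44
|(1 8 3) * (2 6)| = |(1 8 3)(2 6)| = 6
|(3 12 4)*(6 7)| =6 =|(3 12 4)(6 7)|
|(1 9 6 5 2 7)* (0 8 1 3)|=9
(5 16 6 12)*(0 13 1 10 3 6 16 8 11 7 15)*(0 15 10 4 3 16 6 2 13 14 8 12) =[14, 4, 13, 2, 3, 12, 0, 10, 11, 9, 16, 7, 5, 1, 8, 15, 6] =(0 14 8 11 7 10 16 6)(1 4 3 2 13)(5 12)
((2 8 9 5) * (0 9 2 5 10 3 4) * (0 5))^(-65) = ((0 9 10 3 4 5)(2 8))^(-65) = (0 9 10 3 4 5)(2 8)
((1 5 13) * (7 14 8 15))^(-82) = ((1 5 13)(7 14 8 15))^(-82) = (1 13 5)(7 8)(14 15)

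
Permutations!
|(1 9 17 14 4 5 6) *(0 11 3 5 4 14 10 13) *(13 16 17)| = 24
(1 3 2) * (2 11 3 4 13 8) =(1 4 13 8 2)(3 11) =[0, 4, 1, 11, 13, 5, 6, 7, 2, 9, 10, 3, 12, 8]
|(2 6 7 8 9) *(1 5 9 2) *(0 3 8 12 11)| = 24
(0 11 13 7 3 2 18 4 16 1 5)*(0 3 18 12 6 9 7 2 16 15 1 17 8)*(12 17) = (0 11 13 2 17 8)(1 5 3 16 12 6 9 7 18 4 15) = [11, 5, 17, 16, 15, 3, 9, 18, 0, 7, 10, 13, 6, 2, 14, 1, 12, 8, 4]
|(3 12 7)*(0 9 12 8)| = |(0 9 12 7 3 8)| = 6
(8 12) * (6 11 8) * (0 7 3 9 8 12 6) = (0 7 3 9 8 6 11 12) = [7, 1, 2, 9, 4, 5, 11, 3, 6, 8, 10, 12, 0]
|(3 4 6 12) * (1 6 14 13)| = |(1 6 12 3 4 14 13)| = 7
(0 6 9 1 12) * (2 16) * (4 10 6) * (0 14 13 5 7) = (0 4 10 6 9 1 12 14 13 5 7)(2 16) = [4, 12, 16, 3, 10, 7, 9, 0, 8, 1, 6, 11, 14, 5, 13, 15, 2]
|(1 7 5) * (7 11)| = |(1 11 7 5)| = 4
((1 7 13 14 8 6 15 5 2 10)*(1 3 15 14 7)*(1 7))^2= (1 13 7)(2 3 5 10 15)(6 8 14)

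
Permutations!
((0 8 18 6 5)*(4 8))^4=((0 4 8 18 6 5))^4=(0 6 8)(4 5 18)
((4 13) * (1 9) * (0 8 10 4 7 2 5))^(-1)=(0 5 2 7 13 4 10 8)(1 9)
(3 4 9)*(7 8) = [0, 1, 2, 4, 9, 5, 6, 8, 7, 3] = (3 4 9)(7 8)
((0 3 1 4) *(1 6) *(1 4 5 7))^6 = (7)(0 6)(3 4)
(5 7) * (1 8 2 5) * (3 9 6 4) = [0, 8, 5, 9, 3, 7, 4, 1, 2, 6] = (1 8 2 5 7)(3 9 6 4)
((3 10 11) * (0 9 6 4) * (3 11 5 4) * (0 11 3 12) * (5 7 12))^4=(0 4 7 6 3)(5 10 9 11 12)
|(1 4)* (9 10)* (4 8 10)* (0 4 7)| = |(0 4 1 8 10 9 7)| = 7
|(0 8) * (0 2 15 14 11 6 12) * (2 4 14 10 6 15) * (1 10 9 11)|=|(0 8 4 14 1 10 6 12)(9 11 15)|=24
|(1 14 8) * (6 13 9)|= |(1 14 8)(6 13 9)|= 3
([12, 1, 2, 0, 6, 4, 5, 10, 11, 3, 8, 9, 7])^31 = [3, 1, 2, 9, 6, 4, 5, 12, 10, 11, 7, 8, 0]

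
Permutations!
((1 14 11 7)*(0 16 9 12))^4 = ((0 16 9 12)(1 14 11 7))^4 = (16)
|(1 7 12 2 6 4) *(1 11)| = 7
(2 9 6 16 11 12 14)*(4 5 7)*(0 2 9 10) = (0 2 10)(4 5 7)(6 16 11 12 14 9) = [2, 1, 10, 3, 5, 7, 16, 4, 8, 6, 0, 12, 14, 13, 9, 15, 11]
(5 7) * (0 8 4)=(0 8 4)(5 7)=[8, 1, 2, 3, 0, 7, 6, 5, 4]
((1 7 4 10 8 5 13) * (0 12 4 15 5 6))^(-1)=(0 6 8 10 4 12)(1 13 5 15 7)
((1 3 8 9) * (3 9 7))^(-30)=((1 9)(3 8 7))^(-30)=(9)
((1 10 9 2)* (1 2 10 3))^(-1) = ((1 3)(9 10))^(-1) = (1 3)(9 10)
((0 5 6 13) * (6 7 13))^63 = ((0 5 7 13))^63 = (0 13 7 5)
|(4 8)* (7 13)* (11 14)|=|(4 8)(7 13)(11 14)|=2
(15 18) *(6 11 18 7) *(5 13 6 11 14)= (5 13 6 14)(7 11 18 15)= [0, 1, 2, 3, 4, 13, 14, 11, 8, 9, 10, 18, 12, 6, 5, 7, 16, 17, 15]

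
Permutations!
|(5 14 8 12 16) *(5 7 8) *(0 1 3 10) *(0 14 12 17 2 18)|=|(0 1 3 10 14 5 12 16 7 8 17 2 18)|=13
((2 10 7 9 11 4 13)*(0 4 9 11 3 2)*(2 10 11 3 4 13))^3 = ((0 13)(2 11 9 4)(3 10 7))^3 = (0 13)(2 4 9 11)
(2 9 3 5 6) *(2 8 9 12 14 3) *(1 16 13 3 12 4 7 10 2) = [0, 16, 4, 5, 7, 6, 8, 10, 9, 1, 2, 11, 14, 3, 12, 15, 13] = (1 16 13 3 5 6 8 9)(2 4 7 10)(12 14)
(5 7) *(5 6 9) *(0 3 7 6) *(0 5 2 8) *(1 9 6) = (0 3 7 5 1 9 2 8) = [3, 9, 8, 7, 4, 1, 6, 5, 0, 2]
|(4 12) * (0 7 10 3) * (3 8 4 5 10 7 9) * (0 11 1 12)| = |(0 9 3 11 1 12 5 10 8 4)| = 10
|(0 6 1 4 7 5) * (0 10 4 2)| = 4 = |(0 6 1 2)(4 7 5 10)|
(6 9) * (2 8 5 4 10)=(2 8 5 4 10)(6 9)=[0, 1, 8, 3, 10, 4, 9, 7, 5, 6, 2]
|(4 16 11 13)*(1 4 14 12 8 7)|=9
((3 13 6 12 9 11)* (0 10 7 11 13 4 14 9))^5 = (0 4 12 3 6 11 13 7 9 10 14)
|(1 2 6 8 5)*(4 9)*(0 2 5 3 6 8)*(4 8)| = |(0 2 4 9 8 3 6)(1 5)| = 14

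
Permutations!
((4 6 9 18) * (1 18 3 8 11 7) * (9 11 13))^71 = ((1 18 4 6 11 7)(3 8 13 9))^71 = (1 7 11 6 4 18)(3 9 13 8)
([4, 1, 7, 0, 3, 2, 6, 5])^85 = (0 4 3)(2 7 5)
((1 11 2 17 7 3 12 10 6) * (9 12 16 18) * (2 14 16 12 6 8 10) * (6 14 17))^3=(1 7 2 11 3 6 17 12)(8 10)(9 18 16 14)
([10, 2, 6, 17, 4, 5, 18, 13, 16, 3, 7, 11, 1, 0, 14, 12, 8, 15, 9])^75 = [13, 18, 9, 12, 4, 5, 3, 10, 16, 15, 0, 11, 6, 7, 14, 2, 8, 1, 17]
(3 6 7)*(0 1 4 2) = (0 1 4 2)(3 6 7) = [1, 4, 0, 6, 2, 5, 7, 3]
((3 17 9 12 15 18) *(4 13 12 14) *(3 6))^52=(3 9 4 12 18)(6 17 14 13 15)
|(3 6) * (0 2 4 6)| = 5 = |(0 2 4 6 3)|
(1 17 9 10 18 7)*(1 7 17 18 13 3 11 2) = (1 18 17 9 10 13 3 11 2) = [0, 18, 1, 11, 4, 5, 6, 7, 8, 10, 13, 2, 12, 3, 14, 15, 16, 9, 17]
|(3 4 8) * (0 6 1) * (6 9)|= |(0 9 6 1)(3 4 8)|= 12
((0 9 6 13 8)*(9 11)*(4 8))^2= ((0 11 9 6 13 4 8))^2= (0 9 13 8 11 6 4)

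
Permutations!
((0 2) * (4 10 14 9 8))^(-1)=(0 2)(4 8 9 14 10)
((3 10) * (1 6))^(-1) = ((1 6)(3 10))^(-1) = (1 6)(3 10)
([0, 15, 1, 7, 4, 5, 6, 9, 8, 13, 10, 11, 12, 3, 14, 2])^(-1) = [0, 2, 15, 13, 4, 5, 6, 3, 8, 7, 10, 11, 12, 9, 14, 1]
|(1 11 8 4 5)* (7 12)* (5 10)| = 6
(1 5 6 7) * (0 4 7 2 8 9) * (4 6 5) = (0 6 2 8 9)(1 4 7) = [6, 4, 8, 3, 7, 5, 2, 1, 9, 0]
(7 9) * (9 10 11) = (7 10 11 9) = [0, 1, 2, 3, 4, 5, 6, 10, 8, 7, 11, 9]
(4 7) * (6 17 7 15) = (4 15 6 17 7) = [0, 1, 2, 3, 15, 5, 17, 4, 8, 9, 10, 11, 12, 13, 14, 6, 16, 7]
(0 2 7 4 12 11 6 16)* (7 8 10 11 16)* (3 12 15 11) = (0 2 8 10 3 12 16)(4 15 11 6 7) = [2, 1, 8, 12, 15, 5, 7, 4, 10, 9, 3, 6, 16, 13, 14, 11, 0]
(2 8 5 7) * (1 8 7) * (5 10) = (1 8 10 5)(2 7) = [0, 8, 7, 3, 4, 1, 6, 2, 10, 9, 5]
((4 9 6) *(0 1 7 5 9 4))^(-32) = (0 9 7)(1 6 5)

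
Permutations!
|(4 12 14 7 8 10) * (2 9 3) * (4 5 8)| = 12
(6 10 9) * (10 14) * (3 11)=(3 11)(6 14 10 9)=[0, 1, 2, 11, 4, 5, 14, 7, 8, 6, 9, 3, 12, 13, 10]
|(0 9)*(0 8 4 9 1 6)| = |(0 1 6)(4 9 8)| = 3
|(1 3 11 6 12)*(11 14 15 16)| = |(1 3 14 15 16 11 6 12)| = 8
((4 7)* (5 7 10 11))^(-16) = ((4 10 11 5 7))^(-16) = (4 7 5 11 10)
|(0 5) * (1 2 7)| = 6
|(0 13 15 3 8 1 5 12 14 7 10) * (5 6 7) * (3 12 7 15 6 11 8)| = 9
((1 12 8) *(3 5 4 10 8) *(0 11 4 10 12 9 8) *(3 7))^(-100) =(0 7)(1 8 9)(3 11)(4 5)(10 12) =((0 11 4 12 7 3 5 10)(1 9 8))^(-100)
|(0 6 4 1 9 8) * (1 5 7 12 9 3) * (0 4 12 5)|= |(0 6 12 9 8 4)(1 3)(5 7)|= 6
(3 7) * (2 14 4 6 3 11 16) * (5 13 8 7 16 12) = (2 14 4 6 3 16)(5 13 8 7 11 12) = [0, 1, 14, 16, 6, 13, 3, 11, 7, 9, 10, 12, 5, 8, 4, 15, 2]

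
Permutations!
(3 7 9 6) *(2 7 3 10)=[0, 1, 7, 3, 4, 5, 10, 9, 8, 6, 2]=(2 7 9 6 10)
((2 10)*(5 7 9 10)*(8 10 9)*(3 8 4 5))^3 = (2 10 8 3)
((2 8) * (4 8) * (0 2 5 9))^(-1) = ((0 2 4 8 5 9))^(-1) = (0 9 5 8 4 2)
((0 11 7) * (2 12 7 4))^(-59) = (0 11 4 2 12 7)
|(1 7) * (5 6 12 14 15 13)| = 6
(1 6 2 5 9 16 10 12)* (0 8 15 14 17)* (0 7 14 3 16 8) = (1 6 2 5 9 8 15 3 16 10 12)(7 14 17) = [0, 6, 5, 16, 4, 9, 2, 14, 15, 8, 12, 11, 1, 13, 17, 3, 10, 7]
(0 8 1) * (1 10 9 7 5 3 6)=[8, 0, 2, 6, 4, 3, 1, 5, 10, 7, 9]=(0 8 10 9 7 5 3 6 1)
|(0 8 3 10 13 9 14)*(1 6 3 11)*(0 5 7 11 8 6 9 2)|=|(0 6 3 10 13 2)(1 9 14 5 7 11)|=6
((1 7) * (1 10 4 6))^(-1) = ((1 7 10 4 6))^(-1) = (1 6 4 10 7)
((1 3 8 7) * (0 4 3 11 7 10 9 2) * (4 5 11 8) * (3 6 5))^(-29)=(0 1 4 10 5 2 7 3 8 6 9 11)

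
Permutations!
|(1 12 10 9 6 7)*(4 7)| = |(1 12 10 9 6 4 7)| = 7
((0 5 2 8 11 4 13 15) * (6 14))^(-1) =(0 15 13 4 11 8 2 5)(6 14)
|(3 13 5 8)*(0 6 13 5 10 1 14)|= 6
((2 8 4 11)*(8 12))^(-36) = ((2 12 8 4 11))^(-36) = (2 11 4 8 12)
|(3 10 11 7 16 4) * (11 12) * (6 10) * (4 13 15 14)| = |(3 6 10 12 11 7 16 13 15 14 4)| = 11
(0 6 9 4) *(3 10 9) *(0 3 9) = [6, 1, 2, 10, 3, 5, 9, 7, 8, 4, 0] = (0 6 9 4 3 10)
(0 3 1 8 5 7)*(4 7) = [3, 8, 2, 1, 7, 4, 6, 0, 5] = (0 3 1 8 5 4 7)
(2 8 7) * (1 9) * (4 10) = (1 9)(2 8 7)(4 10) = [0, 9, 8, 3, 10, 5, 6, 2, 7, 1, 4]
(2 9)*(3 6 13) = (2 9)(3 6 13) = [0, 1, 9, 6, 4, 5, 13, 7, 8, 2, 10, 11, 12, 3]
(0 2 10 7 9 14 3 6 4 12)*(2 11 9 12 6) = (0 11 9 14 3 2 10 7 12)(4 6) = [11, 1, 10, 2, 6, 5, 4, 12, 8, 14, 7, 9, 0, 13, 3]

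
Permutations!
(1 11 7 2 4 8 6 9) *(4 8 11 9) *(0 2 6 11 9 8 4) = (0 2 4 9 1 8 11 7 6) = [2, 8, 4, 3, 9, 5, 0, 6, 11, 1, 10, 7]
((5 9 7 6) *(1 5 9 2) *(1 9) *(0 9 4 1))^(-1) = ((0 9 7 6)(1 5 2 4))^(-1) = (0 6 7 9)(1 4 2 5)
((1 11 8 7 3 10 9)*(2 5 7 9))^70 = ((1 11 8 9)(2 5 7 3 10))^70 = (1 8)(9 11)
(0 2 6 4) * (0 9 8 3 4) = (0 2 6)(3 4 9 8) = [2, 1, 6, 4, 9, 5, 0, 7, 3, 8]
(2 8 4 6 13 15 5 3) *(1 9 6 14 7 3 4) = (1 9 6 13 15 5 4 14 7 3 2 8) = [0, 9, 8, 2, 14, 4, 13, 3, 1, 6, 10, 11, 12, 15, 7, 5]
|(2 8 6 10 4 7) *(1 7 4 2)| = 4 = |(1 7)(2 8 6 10)|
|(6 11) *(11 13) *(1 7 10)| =|(1 7 10)(6 13 11)| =3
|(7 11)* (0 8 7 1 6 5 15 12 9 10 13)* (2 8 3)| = 14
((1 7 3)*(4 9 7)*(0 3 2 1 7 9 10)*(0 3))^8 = ((1 4 10 3 7 2))^8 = (1 10 7)(2 4 3)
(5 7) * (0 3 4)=[3, 1, 2, 4, 0, 7, 6, 5]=(0 3 4)(5 7)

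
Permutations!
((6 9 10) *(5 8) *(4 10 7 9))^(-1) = ((4 10 6)(5 8)(7 9))^(-1) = (4 6 10)(5 8)(7 9)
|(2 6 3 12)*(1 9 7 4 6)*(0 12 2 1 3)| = |(0 12 1 9 7 4 6)(2 3)| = 14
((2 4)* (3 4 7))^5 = ((2 7 3 4))^5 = (2 7 3 4)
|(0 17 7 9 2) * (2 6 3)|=7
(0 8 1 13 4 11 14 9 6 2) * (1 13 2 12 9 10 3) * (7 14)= (0 8 13 4 11 7 14 10 3 1 2)(6 12 9)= [8, 2, 0, 1, 11, 5, 12, 14, 13, 6, 3, 7, 9, 4, 10]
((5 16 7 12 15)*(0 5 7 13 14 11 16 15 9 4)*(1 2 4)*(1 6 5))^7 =((0 1 2 4)(5 15 7 12 9 6)(11 16 13 14))^7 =(0 4 2 1)(5 15 7 12 9 6)(11 14 13 16)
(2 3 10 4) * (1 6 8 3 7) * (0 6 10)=(0 6 8 3)(1 10 4 2 7)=[6, 10, 7, 0, 2, 5, 8, 1, 3, 9, 4]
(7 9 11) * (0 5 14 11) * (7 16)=[5, 1, 2, 3, 4, 14, 6, 9, 8, 0, 10, 16, 12, 13, 11, 15, 7]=(0 5 14 11 16 7 9)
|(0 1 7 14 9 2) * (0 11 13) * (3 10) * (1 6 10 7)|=10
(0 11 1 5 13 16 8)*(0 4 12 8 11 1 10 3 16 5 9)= (0 1 9)(3 16 11 10)(4 12 8)(5 13)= [1, 9, 2, 16, 12, 13, 6, 7, 4, 0, 3, 10, 8, 5, 14, 15, 11]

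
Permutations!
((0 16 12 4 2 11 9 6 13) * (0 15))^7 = ((0 16 12 4 2 11 9 6 13 15))^7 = (0 6 2 16 13 11 12 15 9 4)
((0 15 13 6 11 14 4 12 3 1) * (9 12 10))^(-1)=(0 1 3 12 9 10 4 14 11 6 13 15)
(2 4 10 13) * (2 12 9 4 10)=(2 10 13 12 9 4)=[0, 1, 10, 3, 2, 5, 6, 7, 8, 4, 13, 11, 9, 12]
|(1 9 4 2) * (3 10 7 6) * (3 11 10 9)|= 20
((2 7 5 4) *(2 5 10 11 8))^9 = (2 8 11 10 7)(4 5)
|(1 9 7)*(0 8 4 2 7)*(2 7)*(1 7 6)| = 6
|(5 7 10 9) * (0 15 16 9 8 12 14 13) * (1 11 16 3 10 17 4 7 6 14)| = |(0 15 3 10 8 12 1 11 16 9 5 6 14 13)(4 7 17)| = 42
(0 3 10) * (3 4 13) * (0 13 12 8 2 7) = (0 4 12 8 2 7)(3 10 13) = [4, 1, 7, 10, 12, 5, 6, 0, 2, 9, 13, 11, 8, 3]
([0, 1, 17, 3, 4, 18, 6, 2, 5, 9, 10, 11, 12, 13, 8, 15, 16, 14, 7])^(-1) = (2 7 18 5 8 14 17)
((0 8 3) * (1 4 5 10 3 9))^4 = (0 4)(1 3)(5 8)(9 10)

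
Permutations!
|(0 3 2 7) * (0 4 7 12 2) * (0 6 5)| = 4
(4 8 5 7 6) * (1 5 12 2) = (1 5 7 6 4 8 12 2) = [0, 5, 1, 3, 8, 7, 4, 6, 12, 9, 10, 11, 2]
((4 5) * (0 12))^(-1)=(0 12)(4 5)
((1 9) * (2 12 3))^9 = (12)(1 9)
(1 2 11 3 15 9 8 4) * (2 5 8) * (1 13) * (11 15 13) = (1 5 8 4 11 3 13)(2 15 9) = [0, 5, 15, 13, 11, 8, 6, 7, 4, 2, 10, 3, 12, 1, 14, 9]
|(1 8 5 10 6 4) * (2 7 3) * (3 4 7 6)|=|(1 8 5 10 3 2 6 7 4)|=9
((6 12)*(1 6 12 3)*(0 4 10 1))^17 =(12)(0 3 6 1 10 4)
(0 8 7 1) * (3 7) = [8, 0, 2, 7, 4, 5, 6, 1, 3] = (0 8 3 7 1)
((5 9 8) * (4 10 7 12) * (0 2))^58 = ((0 2)(4 10 7 12)(5 9 8))^58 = (4 7)(5 9 8)(10 12)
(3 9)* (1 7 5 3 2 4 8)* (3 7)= (1 3 9 2 4 8)(5 7)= [0, 3, 4, 9, 8, 7, 6, 5, 1, 2]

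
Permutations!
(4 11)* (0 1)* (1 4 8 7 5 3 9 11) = (0 4 1)(3 9 11 8 7 5) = [4, 0, 2, 9, 1, 3, 6, 5, 7, 11, 10, 8]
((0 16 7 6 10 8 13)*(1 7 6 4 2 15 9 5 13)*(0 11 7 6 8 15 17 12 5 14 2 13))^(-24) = (0 8 6 15 14 17 5 16 1 10 9 2 12)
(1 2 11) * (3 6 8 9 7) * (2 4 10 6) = [0, 4, 11, 2, 10, 5, 8, 3, 9, 7, 6, 1] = (1 4 10 6 8 9 7 3 2 11)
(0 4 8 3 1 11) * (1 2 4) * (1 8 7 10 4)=(0 8 3 2 1 11)(4 7 10)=[8, 11, 1, 2, 7, 5, 6, 10, 3, 9, 4, 0]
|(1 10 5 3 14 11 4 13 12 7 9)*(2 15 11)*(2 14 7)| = 6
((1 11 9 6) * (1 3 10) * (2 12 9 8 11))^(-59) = (1 6 2 3 12 10 9)(8 11)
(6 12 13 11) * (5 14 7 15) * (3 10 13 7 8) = (3 10 13 11 6 12 7 15 5 14 8) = [0, 1, 2, 10, 4, 14, 12, 15, 3, 9, 13, 6, 7, 11, 8, 5]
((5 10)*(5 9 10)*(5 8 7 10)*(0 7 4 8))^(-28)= ((0 7 10 9 5)(4 8))^(-28)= (0 10 5 7 9)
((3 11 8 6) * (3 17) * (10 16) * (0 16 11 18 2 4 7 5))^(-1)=((0 16 10 11 8 6 17 3 18 2 4 7 5))^(-1)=(0 5 7 4 2 18 3 17 6 8 11 10 16)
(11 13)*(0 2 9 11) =(0 2 9 11 13) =[2, 1, 9, 3, 4, 5, 6, 7, 8, 11, 10, 13, 12, 0]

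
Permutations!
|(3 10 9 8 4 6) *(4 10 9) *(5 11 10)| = |(3 9 8 5 11 10 4 6)| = 8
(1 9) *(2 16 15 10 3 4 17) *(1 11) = [0, 9, 16, 4, 17, 5, 6, 7, 8, 11, 3, 1, 12, 13, 14, 10, 15, 2] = (1 9 11)(2 16 15 10 3 4 17)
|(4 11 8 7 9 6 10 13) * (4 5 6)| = |(4 11 8 7 9)(5 6 10 13)| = 20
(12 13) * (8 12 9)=(8 12 13 9)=[0, 1, 2, 3, 4, 5, 6, 7, 12, 8, 10, 11, 13, 9]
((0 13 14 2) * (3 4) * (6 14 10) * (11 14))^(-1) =(0 2 14 11 6 10 13)(3 4)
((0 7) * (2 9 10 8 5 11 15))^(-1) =(0 7)(2 15 11 5 8 10 9)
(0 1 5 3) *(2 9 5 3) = (0 1 3)(2 9 5) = [1, 3, 9, 0, 4, 2, 6, 7, 8, 5]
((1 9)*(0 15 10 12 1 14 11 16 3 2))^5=((0 15 10 12 1 9 14 11 16 3 2))^5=(0 9 2 1 3 12 16 10 11 15 14)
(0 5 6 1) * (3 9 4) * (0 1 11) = [5, 1, 2, 9, 3, 6, 11, 7, 8, 4, 10, 0] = (0 5 6 11)(3 9 4)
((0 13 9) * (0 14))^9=((0 13 9 14))^9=(0 13 9 14)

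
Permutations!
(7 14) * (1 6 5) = (1 6 5)(7 14) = [0, 6, 2, 3, 4, 1, 5, 14, 8, 9, 10, 11, 12, 13, 7]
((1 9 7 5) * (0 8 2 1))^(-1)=(0 5 7 9 1 2 8)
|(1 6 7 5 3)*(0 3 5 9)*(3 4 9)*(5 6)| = 15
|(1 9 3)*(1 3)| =2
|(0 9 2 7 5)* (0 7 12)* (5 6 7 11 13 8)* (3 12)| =20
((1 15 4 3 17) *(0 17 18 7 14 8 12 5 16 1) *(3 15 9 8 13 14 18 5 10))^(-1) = (0 17)(1 16 5 3 10 12 8 9)(4 15)(7 18)(13 14)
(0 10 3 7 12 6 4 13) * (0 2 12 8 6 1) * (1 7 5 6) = [10, 0, 12, 5, 13, 6, 4, 8, 1, 9, 3, 11, 7, 2] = (0 10 3 5 6 4 13 2 12 7 8 1)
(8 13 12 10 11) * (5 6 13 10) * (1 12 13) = (13)(1 12 5 6)(8 10 11) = [0, 12, 2, 3, 4, 6, 1, 7, 10, 9, 11, 8, 5, 13]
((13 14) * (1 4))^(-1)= (1 4)(13 14)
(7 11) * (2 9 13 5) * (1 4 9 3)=(1 4 9 13 5 2 3)(7 11)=[0, 4, 3, 1, 9, 2, 6, 11, 8, 13, 10, 7, 12, 5]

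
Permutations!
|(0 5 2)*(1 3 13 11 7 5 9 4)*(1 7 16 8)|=|(0 9 4 7 5 2)(1 3 13 11 16 8)|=6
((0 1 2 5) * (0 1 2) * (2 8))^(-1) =(0 1 5 2 8)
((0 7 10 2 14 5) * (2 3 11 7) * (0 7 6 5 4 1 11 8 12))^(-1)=(0 12 8 3 10 7 5 6 11 1 4 14 2)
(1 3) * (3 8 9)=(1 8 9 3)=[0, 8, 2, 1, 4, 5, 6, 7, 9, 3]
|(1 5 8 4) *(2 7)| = 4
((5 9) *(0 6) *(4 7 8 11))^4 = (11)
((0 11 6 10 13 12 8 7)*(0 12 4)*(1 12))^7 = (0 11 6 10 13 4)(1 7 8 12)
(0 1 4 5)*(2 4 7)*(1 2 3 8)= (0 2 4 5)(1 7 3 8)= [2, 7, 4, 8, 5, 0, 6, 3, 1]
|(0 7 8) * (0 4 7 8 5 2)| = |(0 8 4 7 5 2)| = 6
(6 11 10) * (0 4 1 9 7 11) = (0 4 1 9 7 11 10 6) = [4, 9, 2, 3, 1, 5, 0, 11, 8, 7, 6, 10]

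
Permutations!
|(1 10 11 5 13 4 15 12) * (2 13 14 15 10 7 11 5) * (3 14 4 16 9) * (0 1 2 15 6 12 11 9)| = |(0 1 7 9 3 14 6 12 2 13 16)(4 10 5)(11 15)| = 66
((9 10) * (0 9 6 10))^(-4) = (10)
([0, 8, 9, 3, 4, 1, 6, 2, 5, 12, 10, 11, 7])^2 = (1 5 8)(2 12)(7 9)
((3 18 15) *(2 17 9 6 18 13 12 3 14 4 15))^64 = ((2 17 9 6 18)(3 13 12)(4 15 14))^64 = (2 18 6 9 17)(3 13 12)(4 15 14)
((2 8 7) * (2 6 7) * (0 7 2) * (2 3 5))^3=((0 7 6 3 5 2 8))^3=(0 3 8 6 2 7 5)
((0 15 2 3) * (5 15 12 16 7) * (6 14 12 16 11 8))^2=(0 7 15 3 16 5 2)(6 12 8 14 11)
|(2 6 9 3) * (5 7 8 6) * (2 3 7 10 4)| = |(2 5 10 4)(6 9 7 8)| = 4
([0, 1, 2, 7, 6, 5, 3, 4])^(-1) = (3 6 4 7)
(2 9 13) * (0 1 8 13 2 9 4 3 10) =[1, 8, 4, 10, 3, 5, 6, 7, 13, 2, 0, 11, 12, 9] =(0 1 8 13 9 2 4 3 10)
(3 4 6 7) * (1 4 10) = [0, 4, 2, 10, 6, 5, 7, 3, 8, 9, 1] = (1 4 6 7 3 10)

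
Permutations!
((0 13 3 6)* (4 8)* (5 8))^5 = (0 13 3 6)(4 8 5)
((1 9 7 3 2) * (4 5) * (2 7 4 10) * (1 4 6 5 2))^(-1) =((1 9 6 5 10)(2 4)(3 7))^(-1) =(1 10 5 6 9)(2 4)(3 7)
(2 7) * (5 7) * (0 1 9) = (0 1 9)(2 5 7) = [1, 9, 5, 3, 4, 7, 6, 2, 8, 0]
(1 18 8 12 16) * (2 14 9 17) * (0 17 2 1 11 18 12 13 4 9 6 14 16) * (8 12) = (0 17 1 8 13 4 9 2 16 11 18 12)(6 14) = [17, 8, 16, 3, 9, 5, 14, 7, 13, 2, 10, 18, 0, 4, 6, 15, 11, 1, 12]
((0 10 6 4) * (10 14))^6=((0 14 10 6 4))^6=(0 14 10 6 4)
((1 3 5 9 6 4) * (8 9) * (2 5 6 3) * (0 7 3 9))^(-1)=(9)(0 8 5 2 1 4 6 3 7)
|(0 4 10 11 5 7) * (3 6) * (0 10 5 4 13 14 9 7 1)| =10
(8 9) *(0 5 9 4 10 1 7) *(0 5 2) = (0 2)(1 7 5 9 8 4 10) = [2, 7, 0, 3, 10, 9, 6, 5, 4, 8, 1]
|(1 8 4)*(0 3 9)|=3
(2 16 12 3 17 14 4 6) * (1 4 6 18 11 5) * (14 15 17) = (1 4 18 11 5)(2 16 12 3 14 6)(15 17) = [0, 4, 16, 14, 18, 1, 2, 7, 8, 9, 10, 5, 3, 13, 6, 17, 12, 15, 11]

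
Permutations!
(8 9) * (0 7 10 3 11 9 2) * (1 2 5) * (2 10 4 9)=(0 7 4 9 8 5 1 10 3 11 2)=[7, 10, 0, 11, 9, 1, 6, 4, 5, 8, 3, 2]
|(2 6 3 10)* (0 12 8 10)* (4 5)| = |(0 12 8 10 2 6 3)(4 5)| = 14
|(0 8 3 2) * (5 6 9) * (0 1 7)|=6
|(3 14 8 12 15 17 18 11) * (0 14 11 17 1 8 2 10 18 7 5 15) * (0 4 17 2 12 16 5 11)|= 120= |(0 14 12 4 17 7 11 3)(1 8 16 5 15)(2 10 18)|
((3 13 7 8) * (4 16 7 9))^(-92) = ((3 13 9 4 16 7 8))^(-92) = (3 8 7 16 4 9 13)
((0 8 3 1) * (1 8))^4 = (8)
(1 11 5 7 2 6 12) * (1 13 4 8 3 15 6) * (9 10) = (1 11 5 7 2)(3 15 6 12 13 4 8)(9 10) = [0, 11, 1, 15, 8, 7, 12, 2, 3, 10, 9, 5, 13, 4, 14, 6]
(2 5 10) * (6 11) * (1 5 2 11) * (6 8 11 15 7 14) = (1 5 10 15 7 14 6)(8 11) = [0, 5, 2, 3, 4, 10, 1, 14, 11, 9, 15, 8, 12, 13, 6, 7]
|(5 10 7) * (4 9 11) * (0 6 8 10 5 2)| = 6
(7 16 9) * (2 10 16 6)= (2 10 16 9 7 6)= [0, 1, 10, 3, 4, 5, 2, 6, 8, 7, 16, 11, 12, 13, 14, 15, 9]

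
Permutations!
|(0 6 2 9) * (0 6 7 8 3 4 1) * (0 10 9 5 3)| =|(0 7 8)(1 10 9 6 2 5 3 4)| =24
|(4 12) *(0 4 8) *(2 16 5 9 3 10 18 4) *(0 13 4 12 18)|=|(0 2 16 5 9 3 10)(4 18 12 8 13)|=35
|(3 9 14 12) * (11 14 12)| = |(3 9 12)(11 14)| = 6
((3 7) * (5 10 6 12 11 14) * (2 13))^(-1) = (2 13)(3 7)(5 14 11 12 6 10)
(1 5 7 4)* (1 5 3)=(1 3)(4 5 7)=[0, 3, 2, 1, 5, 7, 6, 4]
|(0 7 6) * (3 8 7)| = |(0 3 8 7 6)| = 5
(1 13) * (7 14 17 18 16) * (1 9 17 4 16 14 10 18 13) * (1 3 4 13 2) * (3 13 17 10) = [0, 13, 1, 4, 16, 5, 6, 3, 8, 10, 18, 11, 12, 9, 17, 15, 7, 2, 14] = (1 13 9 10 18 14 17 2)(3 4 16 7)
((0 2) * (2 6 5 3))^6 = (0 6 5 3 2) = ((0 6 5 3 2))^6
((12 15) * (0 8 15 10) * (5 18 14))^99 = (18)(0 10 12 15 8)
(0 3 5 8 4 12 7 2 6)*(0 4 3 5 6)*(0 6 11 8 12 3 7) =(0 5 12)(2 6 4 3 11 8 7) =[5, 1, 6, 11, 3, 12, 4, 2, 7, 9, 10, 8, 0]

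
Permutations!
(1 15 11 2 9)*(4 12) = [0, 15, 9, 3, 12, 5, 6, 7, 8, 1, 10, 2, 4, 13, 14, 11] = (1 15 11 2 9)(4 12)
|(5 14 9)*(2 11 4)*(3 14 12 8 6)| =|(2 11 4)(3 14 9 5 12 8 6)| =21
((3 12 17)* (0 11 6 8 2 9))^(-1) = (0 9 2 8 6 11)(3 17 12)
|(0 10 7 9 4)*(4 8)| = |(0 10 7 9 8 4)| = 6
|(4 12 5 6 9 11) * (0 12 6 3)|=4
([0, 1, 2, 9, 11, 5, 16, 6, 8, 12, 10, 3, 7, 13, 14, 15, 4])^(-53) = (3 7 4 9 6 11 12 16)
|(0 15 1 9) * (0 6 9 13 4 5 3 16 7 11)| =10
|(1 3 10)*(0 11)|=|(0 11)(1 3 10)|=6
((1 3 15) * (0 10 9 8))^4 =((0 10 9 8)(1 3 15))^4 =(1 3 15)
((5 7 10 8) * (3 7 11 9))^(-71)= ((3 7 10 8 5 11 9))^(-71)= (3 9 11 5 8 10 7)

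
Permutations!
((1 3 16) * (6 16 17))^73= (1 6 3 16 17)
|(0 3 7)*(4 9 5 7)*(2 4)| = 7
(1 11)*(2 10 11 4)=(1 4 2 10 11)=[0, 4, 10, 3, 2, 5, 6, 7, 8, 9, 11, 1]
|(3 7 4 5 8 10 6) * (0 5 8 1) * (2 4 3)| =30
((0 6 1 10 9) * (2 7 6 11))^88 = (11)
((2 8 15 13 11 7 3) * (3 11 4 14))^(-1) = (2 3 14 4 13 15 8)(7 11)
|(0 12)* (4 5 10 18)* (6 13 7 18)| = |(0 12)(4 5 10 6 13 7 18)| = 14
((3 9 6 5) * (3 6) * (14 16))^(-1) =(3 9)(5 6)(14 16)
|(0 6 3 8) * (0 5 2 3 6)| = |(2 3 8 5)| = 4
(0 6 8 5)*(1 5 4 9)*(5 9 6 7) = (0 7 5)(1 9)(4 6 8) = [7, 9, 2, 3, 6, 0, 8, 5, 4, 1]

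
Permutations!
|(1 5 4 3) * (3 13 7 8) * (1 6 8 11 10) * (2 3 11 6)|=|(1 5 4 13 7 6 8 11 10)(2 3)|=18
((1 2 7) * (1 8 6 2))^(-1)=((2 7 8 6))^(-1)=(2 6 8 7)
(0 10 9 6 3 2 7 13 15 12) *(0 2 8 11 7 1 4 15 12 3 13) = [10, 4, 1, 8, 15, 5, 13, 0, 11, 6, 9, 7, 2, 12, 14, 3] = (0 10 9 6 13 12 2 1 4 15 3 8 11 7)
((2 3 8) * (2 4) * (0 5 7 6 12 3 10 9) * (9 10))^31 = (0 5 7 6 12 3 8 4 2 9)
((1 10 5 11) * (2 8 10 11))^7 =(1 11)(2 5 10 8)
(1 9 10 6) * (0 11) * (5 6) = (0 11)(1 9 10 5 6) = [11, 9, 2, 3, 4, 6, 1, 7, 8, 10, 5, 0]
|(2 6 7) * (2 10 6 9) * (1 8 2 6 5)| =8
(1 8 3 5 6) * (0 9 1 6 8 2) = (0 9 1 2)(3 5 8) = [9, 2, 0, 5, 4, 8, 6, 7, 3, 1]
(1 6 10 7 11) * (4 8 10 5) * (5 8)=[0, 6, 2, 3, 5, 4, 8, 11, 10, 9, 7, 1]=(1 6 8 10 7 11)(4 5)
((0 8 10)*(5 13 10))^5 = (13)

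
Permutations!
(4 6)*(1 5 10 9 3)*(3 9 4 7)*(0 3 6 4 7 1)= (0 3)(1 5 10 7 6)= [3, 5, 2, 0, 4, 10, 1, 6, 8, 9, 7]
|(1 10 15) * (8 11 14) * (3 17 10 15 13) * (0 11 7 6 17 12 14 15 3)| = |(0 11 15 1 3 12 14 8 7 6 17 10 13)| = 13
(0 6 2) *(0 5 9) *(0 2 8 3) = (0 6 8 3)(2 5 9) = [6, 1, 5, 0, 4, 9, 8, 7, 3, 2]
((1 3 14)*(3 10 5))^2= ((1 10 5 3 14))^2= (1 5 14 10 3)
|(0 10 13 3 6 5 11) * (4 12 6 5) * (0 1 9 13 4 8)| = 6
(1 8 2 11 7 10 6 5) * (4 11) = (1 8 2 4 11 7 10 6 5) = [0, 8, 4, 3, 11, 1, 5, 10, 2, 9, 6, 7]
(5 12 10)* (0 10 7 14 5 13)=(0 10 13)(5 12 7 14)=[10, 1, 2, 3, 4, 12, 6, 14, 8, 9, 13, 11, 7, 0, 5]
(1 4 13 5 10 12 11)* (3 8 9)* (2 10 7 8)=[0, 4, 10, 2, 13, 7, 6, 8, 9, 3, 12, 1, 11, 5]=(1 4 13 5 7 8 9 3 2 10 12 11)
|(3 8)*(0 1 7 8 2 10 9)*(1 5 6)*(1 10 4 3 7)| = 30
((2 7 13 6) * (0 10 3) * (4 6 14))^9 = ((0 10 3)(2 7 13 14 4 6))^9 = (2 14)(4 7)(6 13)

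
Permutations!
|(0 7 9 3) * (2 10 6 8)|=|(0 7 9 3)(2 10 6 8)|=4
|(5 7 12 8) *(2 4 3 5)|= 7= |(2 4 3 5 7 12 8)|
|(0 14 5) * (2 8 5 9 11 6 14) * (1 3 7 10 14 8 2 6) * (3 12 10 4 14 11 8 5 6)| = |(0 3 7 4 14 9 8 6 5)(1 12 10 11)| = 36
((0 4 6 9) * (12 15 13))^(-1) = (0 9 6 4)(12 13 15)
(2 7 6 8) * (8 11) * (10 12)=(2 7 6 11 8)(10 12)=[0, 1, 7, 3, 4, 5, 11, 6, 2, 9, 12, 8, 10]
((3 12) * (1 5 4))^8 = ((1 5 4)(3 12))^8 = (12)(1 4 5)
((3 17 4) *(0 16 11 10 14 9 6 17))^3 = ((0 16 11 10 14 9 6 17 4 3))^3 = (0 10 6 3 11 9 4 16 14 17)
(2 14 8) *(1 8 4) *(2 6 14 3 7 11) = (1 8 6 14 4)(2 3 7 11) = [0, 8, 3, 7, 1, 5, 14, 11, 6, 9, 10, 2, 12, 13, 4]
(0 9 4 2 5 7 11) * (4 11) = (0 9 11)(2 5 7 4) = [9, 1, 5, 3, 2, 7, 6, 4, 8, 11, 10, 0]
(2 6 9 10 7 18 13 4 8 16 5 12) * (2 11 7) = [0, 1, 6, 3, 8, 12, 9, 18, 16, 10, 2, 7, 11, 4, 14, 15, 5, 17, 13] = (2 6 9 10)(4 8 16 5 12 11 7 18 13)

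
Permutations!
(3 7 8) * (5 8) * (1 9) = [0, 9, 2, 7, 4, 8, 6, 5, 3, 1] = (1 9)(3 7 5 8)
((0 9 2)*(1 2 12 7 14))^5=((0 9 12 7 14 1 2))^5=(0 1 7 9 2 14 12)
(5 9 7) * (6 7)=(5 9 6 7)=[0, 1, 2, 3, 4, 9, 7, 5, 8, 6]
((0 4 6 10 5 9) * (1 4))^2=(0 4 10 9 1 6 5)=((0 1 4 6 10 5 9))^2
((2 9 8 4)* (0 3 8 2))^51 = ((0 3 8 4)(2 9))^51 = (0 4 8 3)(2 9)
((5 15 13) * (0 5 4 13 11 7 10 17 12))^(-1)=(0 12 17 10 7 11 15 5)(4 13)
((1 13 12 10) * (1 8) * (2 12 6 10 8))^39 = ((1 13 6 10 2 12 8))^39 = (1 2 13 12 6 8 10)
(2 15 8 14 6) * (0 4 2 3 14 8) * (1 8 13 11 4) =(0 1 8 13 11 4 2 15)(3 14 6) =[1, 8, 15, 14, 2, 5, 3, 7, 13, 9, 10, 4, 12, 11, 6, 0]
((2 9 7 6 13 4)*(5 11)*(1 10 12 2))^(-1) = (1 4 13 6 7 9 2 12 10)(5 11)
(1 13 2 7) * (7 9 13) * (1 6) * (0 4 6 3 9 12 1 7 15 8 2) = [4, 15, 12, 9, 6, 5, 7, 3, 2, 13, 10, 11, 1, 0, 14, 8] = (0 4 6 7 3 9 13)(1 15 8 2 12)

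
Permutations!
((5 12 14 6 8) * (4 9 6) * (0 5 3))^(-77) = (0 4 3 14 8 12 6 5 9)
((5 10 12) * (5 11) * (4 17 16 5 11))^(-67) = ((4 17 16 5 10 12))^(-67) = (4 12 10 5 16 17)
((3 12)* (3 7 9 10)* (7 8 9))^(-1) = (3 10 9 8 12)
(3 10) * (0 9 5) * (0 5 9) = (3 10) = [0, 1, 2, 10, 4, 5, 6, 7, 8, 9, 3]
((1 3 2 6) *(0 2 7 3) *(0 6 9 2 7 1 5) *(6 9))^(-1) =((0 7 3 1 9 2 6 5))^(-1) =(0 5 6 2 9 1 3 7)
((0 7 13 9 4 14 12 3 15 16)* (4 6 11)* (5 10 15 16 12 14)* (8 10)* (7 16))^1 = ((0 16)(3 7 13 9 6 11 4 5 8 10 15 12))^1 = (0 16)(3 7 13 9 6 11 4 5 8 10 15 12)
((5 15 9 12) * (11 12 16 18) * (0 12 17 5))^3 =(0 12)(5 16 17 9 11 15 18)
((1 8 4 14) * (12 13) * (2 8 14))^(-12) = ((1 14)(2 8 4)(12 13))^(-12) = (14)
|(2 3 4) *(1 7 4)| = 5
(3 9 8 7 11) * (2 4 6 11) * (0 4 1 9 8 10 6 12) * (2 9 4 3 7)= [3, 4, 1, 8, 12, 5, 11, 9, 2, 10, 6, 7, 0]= (0 3 8 2 1 4 12)(6 11 7 9 10)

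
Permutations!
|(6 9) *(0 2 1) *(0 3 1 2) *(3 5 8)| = 4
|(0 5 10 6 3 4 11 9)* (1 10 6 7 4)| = 10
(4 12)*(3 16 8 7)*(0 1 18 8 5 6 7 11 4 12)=(0 1 18 8 11 4)(3 16 5 6 7)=[1, 18, 2, 16, 0, 6, 7, 3, 11, 9, 10, 4, 12, 13, 14, 15, 5, 17, 8]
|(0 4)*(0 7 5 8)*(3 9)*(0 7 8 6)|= 6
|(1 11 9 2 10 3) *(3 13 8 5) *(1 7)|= 10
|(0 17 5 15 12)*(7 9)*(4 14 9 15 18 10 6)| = |(0 17 5 18 10 6 4 14 9 7 15 12)| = 12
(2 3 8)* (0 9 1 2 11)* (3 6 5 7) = (0 9 1 2 6 5 7 3 8 11) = [9, 2, 6, 8, 4, 7, 5, 3, 11, 1, 10, 0]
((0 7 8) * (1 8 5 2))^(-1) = (0 8 1 2 5 7)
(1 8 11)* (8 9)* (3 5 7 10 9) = (1 3 5 7 10 9 8 11) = [0, 3, 2, 5, 4, 7, 6, 10, 11, 8, 9, 1]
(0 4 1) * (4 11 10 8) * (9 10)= (0 11 9 10 8 4 1)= [11, 0, 2, 3, 1, 5, 6, 7, 4, 10, 8, 9]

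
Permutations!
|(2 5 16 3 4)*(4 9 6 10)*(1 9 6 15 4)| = 10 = |(1 9 15 4 2 5 16 3 6 10)|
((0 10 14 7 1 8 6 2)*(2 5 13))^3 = ((0 10 14 7 1 8 6 5 13 2))^3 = (0 7 6 2 14 8 13 10 1 5)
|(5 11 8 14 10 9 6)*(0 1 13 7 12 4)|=|(0 1 13 7 12 4)(5 11 8 14 10 9 6)|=42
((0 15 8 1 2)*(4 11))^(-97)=((0 15 8 1 2)(4 11))^(-97)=(0 1 15 2 8)(4 11)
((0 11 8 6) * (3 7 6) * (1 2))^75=(0 3)(1 2)(6 8)(7 11)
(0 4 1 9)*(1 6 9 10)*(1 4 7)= (0 7 1 10 4 6 9)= [7, 10, 2, 3, 6, 5, 9, 1, 8, 0, 4]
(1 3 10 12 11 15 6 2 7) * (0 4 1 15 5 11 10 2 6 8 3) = (0 4 1)(2 7 15 8 3)(5 11)(10 12) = [4, 0, 7, 2, 1, 11, 6, 15, 3, 9, 12, 5, 10, 13, 14, 8]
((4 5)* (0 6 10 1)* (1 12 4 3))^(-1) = (0 1 3 5 4 12 10 6)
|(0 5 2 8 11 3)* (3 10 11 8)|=4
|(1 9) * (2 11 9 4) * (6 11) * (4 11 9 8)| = |(1 11 8 4 2 6 9)| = 7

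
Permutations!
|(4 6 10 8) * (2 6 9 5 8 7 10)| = 4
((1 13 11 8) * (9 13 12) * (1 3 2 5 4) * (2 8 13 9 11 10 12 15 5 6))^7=(1 4 5 15)(2 6)(3 8)(10 13 11 12)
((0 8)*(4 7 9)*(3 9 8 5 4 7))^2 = (0 4 9 8 5 3 7)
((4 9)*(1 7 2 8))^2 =(9)(1 2)(7 8)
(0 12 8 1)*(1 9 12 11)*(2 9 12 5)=[11, 0, 9, 3, 4, 2, 6, 7, 12, 5, 10, 1, 8]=(0 11 1)(2 9 5)(8 12)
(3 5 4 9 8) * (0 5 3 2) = (0 5 4 9 8 2) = [5, 1, 0, 3, 9, 4, 6, 7, 2, 8]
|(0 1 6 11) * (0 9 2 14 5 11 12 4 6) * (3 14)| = 6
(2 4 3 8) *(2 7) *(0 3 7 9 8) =[3, 1, 4, 0, 7, 5, 6, 2, 9, 8] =(0 3)(2 4 7)(8 9)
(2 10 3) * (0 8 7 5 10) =[8, 1, 0, 2, 4, 10, 6, 5, 7, 9, 3] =(0 8 7 5 10 3 2)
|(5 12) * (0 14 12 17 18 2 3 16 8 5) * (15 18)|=24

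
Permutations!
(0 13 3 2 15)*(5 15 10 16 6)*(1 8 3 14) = (0 13 14 1 8 3 2 10 16 6 5 15) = [13, 8, 10, 2, 4, 15, 5, 7, 3, 9, 16, 11, 12, 14, 1, 0, 6]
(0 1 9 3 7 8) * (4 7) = [1, 9, 2, 4, 7, 5, 6, 8, 0, 3] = (0 1 9 3 4 7 8)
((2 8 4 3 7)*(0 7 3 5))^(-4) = ((0 7 2 8 4 5))^(-4) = (0 2 4)(5 7 8)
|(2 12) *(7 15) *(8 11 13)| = 6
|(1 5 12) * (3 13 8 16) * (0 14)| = |(0 14)(1 5 12)(3 13 8 16)| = 12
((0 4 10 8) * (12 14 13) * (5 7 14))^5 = ((0 4 10 8)(5 7 14 13 12))^5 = (14)(0 4 10 8)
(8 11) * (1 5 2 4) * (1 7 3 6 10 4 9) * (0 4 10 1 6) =(0 4 7 3)(1 5 2 9 6)(8 11) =[4, 5, 9, 0, 7, 2, 1, 3, 11, 6, 10, 8]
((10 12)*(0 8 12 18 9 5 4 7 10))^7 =(0 8 12)(4 7 10 18 9 5)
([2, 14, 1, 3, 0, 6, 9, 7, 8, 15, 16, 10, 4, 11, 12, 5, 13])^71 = [4, 2, 0, 3, 12, 15, 5, 7, 8, 6, 11, 13, 14, 16, 1, 9, 10]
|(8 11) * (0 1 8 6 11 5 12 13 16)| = |(0 1 8 5 12 13 16)(6 11)| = 14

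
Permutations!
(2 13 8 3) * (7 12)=(2 13 8 3)(7 12)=[0, 1, 13, 2, 4, 5, 6, 12, 3, 9, 10, 11, 7, 8]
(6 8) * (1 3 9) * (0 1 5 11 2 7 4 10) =(0 1 3 9 5 11 2 7 4 10)(6 8) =[1, 3, 7, 9, 10, 11, 8, 4, 6, 5, 0, 2]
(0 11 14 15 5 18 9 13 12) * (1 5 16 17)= (0 11 14 15 16 17 1 5 18 9 13 12)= [11, 5, 2, 3, 4, 18, 6, 7, 8, 13, 10, 14, 0, 12, 15, 16, 17, 1, 9]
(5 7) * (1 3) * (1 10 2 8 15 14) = (1 3 10 2 8 15 14)(5 7) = [0, 3, 8, 10, 4, 7, 6, 5, 15, 9, 2, 11, 12, 13, 1, 14]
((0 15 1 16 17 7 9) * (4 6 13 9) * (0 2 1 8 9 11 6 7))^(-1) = (0 17 16 1 2 9 8 15)(4 7)(6 11 13)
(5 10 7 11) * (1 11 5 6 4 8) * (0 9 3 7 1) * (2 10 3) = (0 9 2 10 1 11 6 4 8)(3 7 5) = [9, 11, 10, 7, 8, 3, 4, 5, 0, 2, 1, 6]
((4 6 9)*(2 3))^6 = ((2 3)(4 6 9))^6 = (9)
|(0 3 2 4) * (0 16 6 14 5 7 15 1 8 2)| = 10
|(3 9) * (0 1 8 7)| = 4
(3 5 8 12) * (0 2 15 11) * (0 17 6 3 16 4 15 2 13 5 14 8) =[13, 1, 2, 14, 15, 0, 3, 7, 12, 9, 10, 17, 16, 5, 8, 11, 4, 6] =(0 13 5)(3 14 8 12 16 4 15 11 17 6)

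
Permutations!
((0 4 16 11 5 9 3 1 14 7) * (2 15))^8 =((0 4 16 11 5 9 3 1 14 7)(2 15))^8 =(0 14 3 5 16)(1 9 11 4 7)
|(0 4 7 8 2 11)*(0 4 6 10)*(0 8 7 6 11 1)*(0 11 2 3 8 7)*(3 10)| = 10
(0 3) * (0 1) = (0 3 1) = [3, 0, 2, 1]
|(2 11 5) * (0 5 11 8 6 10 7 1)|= 8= |(11)(0 5 2 8 6 10 7 1)|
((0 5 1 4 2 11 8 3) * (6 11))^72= (11)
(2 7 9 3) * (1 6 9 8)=(1 6 9 3 2 7 8)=[0, 6, 7, 2, 4, 5, 9, 8, 1, 3]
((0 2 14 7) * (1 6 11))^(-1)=(0 7 14 2)(1 11 6)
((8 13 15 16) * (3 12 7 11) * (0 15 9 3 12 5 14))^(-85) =((0 15 16 8 13 9 3 5 14)(7 11 12))^(-85) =(0 9 15 3 16 5 8 14 13)(7 12 11)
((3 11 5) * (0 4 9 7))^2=(0 9)(3 5 11)(4 7)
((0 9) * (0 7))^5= (0 7 9)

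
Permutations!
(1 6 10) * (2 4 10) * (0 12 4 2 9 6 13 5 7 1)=[12, 13, 2, 3, 10, 7, 9, 1, 8, 6, 0, 11, 4, 5]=(0 12 4 10)(1 13 5 7)(6 9)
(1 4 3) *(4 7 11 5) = (1 7 11 5 4 3) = [0, 7, 2, 1, 3, 4, 6, 11, 8, 9, 10, 5]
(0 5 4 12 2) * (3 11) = (0 5 4 12 2)(3 11) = [5, 1, 0, 11, 12, 4, 6, 7, 8, 9, 10, 3, 2]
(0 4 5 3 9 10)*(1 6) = (0 4 5 3 9 10)(1 6) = [4, 6, 2, 9, 5, 3, 1, 7, 8, 10, 0]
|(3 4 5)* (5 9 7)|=|(3 4 9 7 5)|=5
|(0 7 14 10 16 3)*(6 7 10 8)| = 4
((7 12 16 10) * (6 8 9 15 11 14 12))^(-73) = (6 16 11 8 10 14 9 7 12 15)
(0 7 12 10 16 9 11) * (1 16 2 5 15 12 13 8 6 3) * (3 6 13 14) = (0 7 14 3 1 16 9 11)(2 5 15 12 10)(8 13) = [7, 16, 5, 1, 4, 15, 6, 14, 13, 11, 2, 0, 10, 8, 3, 12, 9]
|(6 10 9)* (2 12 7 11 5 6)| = 8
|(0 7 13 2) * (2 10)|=|(0 7 13 10 2)|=5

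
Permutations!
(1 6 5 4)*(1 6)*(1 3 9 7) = (1 3 9 7)(4 6 5) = [0, 3, 2, 9, 6, 4, 5, 1, 8, 7]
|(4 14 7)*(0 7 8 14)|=|(0 7 4)(8 14)|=6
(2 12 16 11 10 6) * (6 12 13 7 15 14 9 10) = (2 13 7 15 14 9 10 12 16 11 6) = [0, 1, 13, 3, 4, 5, 2, 15, 8, 10, 12, 6, 16, 7, 9, 14, 11]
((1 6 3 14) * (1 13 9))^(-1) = (1 9 13 14 3 6)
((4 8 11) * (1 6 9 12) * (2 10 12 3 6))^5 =((1 2 10 12)(3 6 9)(4 8 11))^5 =(1 2 10 12)(3 9 6)(4 11 8)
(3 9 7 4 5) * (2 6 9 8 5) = (2 6 9 7 4)(3 8 5) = [0, 1, 6, 8, 2, 3, 9, 4, 5, 7]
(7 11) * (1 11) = (1 11 7) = [0, 11, 2, 3, 4, 5, 6, 1, 8, 9, 10, 7]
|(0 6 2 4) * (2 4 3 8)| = |(0 6 4)(2 3 8)| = 3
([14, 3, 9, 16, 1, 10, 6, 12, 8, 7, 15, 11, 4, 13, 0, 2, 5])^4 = [0, 10, 4, 15, 5, 9, 6, 3, 8, 1, 7, 11, 16, 13, 14, 12, 2]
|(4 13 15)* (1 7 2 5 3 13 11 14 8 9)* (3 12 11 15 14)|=|(1 7 2 5 12 11 3 13 14 8 9)(4 15)|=22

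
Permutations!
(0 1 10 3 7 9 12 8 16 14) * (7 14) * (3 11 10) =(0 1 3 14)(7 9 12 8 16)(10 11) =[1, 3, 2, 14, 4, 5, 6, 9, 16, 12, 11, 10, 8, 13, 0, 15, 7]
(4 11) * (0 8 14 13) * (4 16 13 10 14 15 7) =(0 8 15 7 4 11 16 13)(10 14) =[8, 1, 2, 3, 11, 5, 6, 4, 15, 9, 14, 16, 12, 0, 10, 7, 13]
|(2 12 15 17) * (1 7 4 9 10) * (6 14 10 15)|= |(1 7 4 9 15 17 2 12 6 14 10)|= 11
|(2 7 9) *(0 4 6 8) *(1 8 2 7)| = |(0 4 6 2 1 8)(7 9)| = 6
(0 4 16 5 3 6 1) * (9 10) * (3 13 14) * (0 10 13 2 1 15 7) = (0 4 16 5 2 1 10 9 13 14 3 6 15 7) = [4, 10, 1, 6, 16, 2, 15, 0, 8, 13, 9, 11, 12, 14, 3, 7, 5]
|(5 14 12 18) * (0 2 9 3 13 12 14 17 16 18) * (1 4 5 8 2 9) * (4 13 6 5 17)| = |(0 9 3 6 5 4 17 16 18 8 2 1 13 12)| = 14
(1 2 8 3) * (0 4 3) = (0 4 3 1 2 8) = [4, 2, 8, 1, 3, 5, 6, 7, 0]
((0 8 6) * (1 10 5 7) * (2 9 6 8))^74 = ((0 2 9 6)(1 10 5 7))^74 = (0 9)(1 5)(2 6)(7 10)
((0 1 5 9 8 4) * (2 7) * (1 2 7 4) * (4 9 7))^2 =((0 2 9 8 1 5 7 4))^2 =(0 9 1 7)(2 8 5 4)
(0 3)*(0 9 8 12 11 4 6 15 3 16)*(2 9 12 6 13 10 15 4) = (0 16)(2 9 8 6 4 13 10 15 3 12 11) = [16, 1, 9, 12, 13, 5, 4, 7, 6, 8, 15, 2, 11, 10, 14, 3, 0]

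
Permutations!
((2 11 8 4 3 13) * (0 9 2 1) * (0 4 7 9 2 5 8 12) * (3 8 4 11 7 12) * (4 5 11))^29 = (0 1 9 12 13 7 8 3 2 4 11)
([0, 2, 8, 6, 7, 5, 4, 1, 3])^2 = [0, 8, 3, 4, 1, 5, 7, 2, 6]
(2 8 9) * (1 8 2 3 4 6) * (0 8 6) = (0 8 9 3 4)(1 6) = [8, 6, 2, 4, 0, 5, 1, 7, 9, 3]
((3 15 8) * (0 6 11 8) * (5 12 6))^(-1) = (0 15 3 8 11 6 12 5) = ((0 5 12 6 11 8 3 15))^(-1)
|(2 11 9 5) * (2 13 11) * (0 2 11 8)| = 7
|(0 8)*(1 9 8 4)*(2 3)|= 10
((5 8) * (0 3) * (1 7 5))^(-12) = (8)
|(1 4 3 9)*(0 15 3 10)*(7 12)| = 14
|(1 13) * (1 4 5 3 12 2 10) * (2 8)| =|(1 13 4 5 3 12 8 2 10)| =9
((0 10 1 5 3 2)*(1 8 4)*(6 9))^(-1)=(0 2 3 5 1 4 8 10)(6 9)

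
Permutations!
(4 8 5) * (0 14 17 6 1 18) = (0 14 17 6 1 18)(4 8 5) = [14, 18, 2, 3, 8, 4, 1, 7, 5, 9, 10, 11, 12, 13, 17, 15, 16, 6, 0]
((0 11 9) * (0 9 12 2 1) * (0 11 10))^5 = (0 10)(1 11 12 2)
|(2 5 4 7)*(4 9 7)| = 4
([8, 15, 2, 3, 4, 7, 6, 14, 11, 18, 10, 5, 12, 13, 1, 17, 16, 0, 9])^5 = (0 14 8 1 11 15 5 17 7)(9 18)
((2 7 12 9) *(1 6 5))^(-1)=((1 6 5)(2 7 12 9))^(-1)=(1 5 6)(2 9 12 7)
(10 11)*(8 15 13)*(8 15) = (10 11)(13 15) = [0, 1, 2, 3, 4, 5, 6, 7, 8, 9, 11, 10, 12, 15, 14, 13]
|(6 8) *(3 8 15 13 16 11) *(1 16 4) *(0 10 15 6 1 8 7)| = 11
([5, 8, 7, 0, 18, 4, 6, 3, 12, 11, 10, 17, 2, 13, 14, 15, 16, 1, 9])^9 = [12, 18, 17, 8, 7, 2, 6, 1, 9, 0, 10, 5, 11, 13, 14, 15, 16, 4, 3]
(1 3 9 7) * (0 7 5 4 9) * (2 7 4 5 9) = [4, 3, 7, 0, 2, 5, 6, 1, 8, 9] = (9)(0 4 2 7 1 3)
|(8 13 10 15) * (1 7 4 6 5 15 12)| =10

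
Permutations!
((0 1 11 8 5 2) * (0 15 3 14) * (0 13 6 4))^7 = (0 3 11 13 5 4 15 1 14 8 6 2)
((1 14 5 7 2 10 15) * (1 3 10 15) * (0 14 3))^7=((0 14 5 7 2 15)(1 3 10))^7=(0 14 5 7 2 15)(1 3 10)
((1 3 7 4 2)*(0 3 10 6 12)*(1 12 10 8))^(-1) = (0 12 2 4 7 3)(1 8)(6 10)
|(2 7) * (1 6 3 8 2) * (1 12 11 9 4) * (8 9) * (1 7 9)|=21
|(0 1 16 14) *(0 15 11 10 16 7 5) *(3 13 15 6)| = 8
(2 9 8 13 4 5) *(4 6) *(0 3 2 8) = (0 3 2 9)(4 5 8 13 6) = [3, 1, 9, 2, 5, 8, 4, 7, 13, 0, 10, 11, 12, 6]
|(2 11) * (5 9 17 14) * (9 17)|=|(2 11)(5 17 14)|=6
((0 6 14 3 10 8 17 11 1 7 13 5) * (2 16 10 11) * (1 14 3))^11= (0 3 14 7 5 6 11 1 13)(2 16 10 8 17)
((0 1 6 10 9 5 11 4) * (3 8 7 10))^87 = ((0 1 6 3 8 7 10 9 5 11 4))^87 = (0 4 11 5 9 10 7 8 3 6 1)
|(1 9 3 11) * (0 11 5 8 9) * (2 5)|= |(0 11 1)(2 5 8 9 3)|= 15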